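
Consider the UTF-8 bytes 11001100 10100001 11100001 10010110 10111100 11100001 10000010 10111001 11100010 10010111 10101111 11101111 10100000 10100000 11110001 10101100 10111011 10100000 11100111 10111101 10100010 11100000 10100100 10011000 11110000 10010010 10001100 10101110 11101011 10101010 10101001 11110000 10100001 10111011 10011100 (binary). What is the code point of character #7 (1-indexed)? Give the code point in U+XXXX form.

U+7F62

Offset 0: leading byte 0xCC = 11001100 → 2-byte char #1 = CC A1.
Offset 2: leading byte 0xE1 = 11100001 → 3-byte char #2 = E1 96 BC.
Offset 5: leading byte 0xE1 = 11100001 → 3-byte char #3 = E1 82 B9.
Offset 8: leading byte 0xE2 = 11100010 → 3-byte char #4 = E2 97 AF.
Offset 11: leading byte 0xEF = 11101111 → 3-byte char #5 = EF A0 A0.
Offset 14: leading byte 0xF1 = 11110001 → 4-byte char #6 = F1 AC BB A0.
Offset 18: leading byte 0xE7 = 11100111 → 3-byte char #7 = E7 BD A2.
Leading byte 0xE7 = 11100111 matches 1110xxxx → 3-byte sequence.
Byte 1: 0xE7 = 11100111, payload 0111 (4 bits).
Byte 2: 0xBD = 10111101 (10xxxxxx ✓), payload 111101.
Byte 3: 0xA2 = 10100010 (10xxxxxx ✓), payload 100010.
Concatenate: 0111111101100010 = 0x7F62 (16 bits → U+7F62).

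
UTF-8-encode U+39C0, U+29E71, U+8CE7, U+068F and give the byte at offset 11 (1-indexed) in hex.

1-indexed offset 11 is 0-indexed offset 10.
U+39C0 → 3-byte form E3 A7 80 at offsets 0–2.
U+29E71 → 4-byte form F0 A9 B9 B1 at offsets 3–6.
U+8CE7 → 3-byte form E8 B3 A7 at offsets 7–9.
U+068F → 2-byte form DA 8F at offsets 10–11.
Offset 10 falls in char 4's range; it's byte 1 of DA 8F = 0xDA.

0xDA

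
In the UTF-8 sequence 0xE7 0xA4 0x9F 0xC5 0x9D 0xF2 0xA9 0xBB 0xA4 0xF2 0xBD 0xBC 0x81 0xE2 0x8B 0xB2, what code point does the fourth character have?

Offset 0: leading byte 0xE7 = 11100111 → 3-byte char #1 = E7 A4 9F.
Offset 3: leading byte 0xC5 = 11000101 → 2-byte char #2 = C5 9D.
Offset 5: leading byte 0xF2 = 11110010 → 4-byte char #3 = F2 A9 BB A4.
Offset 9: leading byte 0xF2 = 11110010 → 4-byte char #4 = F2 BD BC 81.
Leading byte 0xF2 = 11110010 matches 11110xxx → 4-byte sequence.
Byte 1: 0xF2 = 11110010, payload 010 (3 bits).
Byte 2: 0xBD = 10111101 (10xxxxxx ✓), payload 111101.
Byte 3: 0xBC = 10111100 (10xxxxxx ✓), payload 111100.
Byte 4: 0x81 = 10000001 (10xxxxxx ✓), payload 000001.
Concatenate: 010111101111100000001 = 0xBDF01 (21 bits → U+BDF01).

U+BDF01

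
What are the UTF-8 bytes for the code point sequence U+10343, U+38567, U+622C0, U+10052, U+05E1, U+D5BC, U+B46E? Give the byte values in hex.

U+10343: 4-byte form → F0 90 8D 83.
U+38567: 4-byte form → F0 B8 95 A7.
U+622C0: 4-byte form → F1 A2 8B 80.
U+10052: 4-byte form → F0 90 81 92.
U+05E1: 2-byte form → D7 A1.
U+D5BC: 3-byte form → ED 96 BC.
U+B46E: 3-byte form → EB 91 AE.
Concatenated (24 bytes): F0 90 8D 83 F0 B8 95 A7 F1 A2 8B 80 F0 90 81 92 D7 A1 ED 96 BC EB 91 AE.

F0 90 8D 83 F0 B8 95 A7 F1 A2 8B 80 F0 90 81 92 D7 A1 ED 96 BC EB 91 AE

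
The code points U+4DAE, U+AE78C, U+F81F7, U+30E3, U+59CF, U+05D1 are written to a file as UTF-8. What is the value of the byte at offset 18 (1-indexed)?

0xD7

1-indexed offset 18 is 0-indexed offset 17.
U+4DAE → 3-byte form E4 B6 AE at offsets 0–2.
U+AE78C → 4-byte form F2 AE 9E 8C at offsets 3–6.
U+F81F7 → 4-byte form F3 B8 87 B7 at offsets 7–10.
U+30E3 → 3-byte form E3 83 A3 at offsets 11–13.
U+59CF → 3-byte form E5 A7 8F at offsets 14–16.
U+05D1 → 2-byte form D7 91 at offsets 17–18.
Offset 17 falls in char 6's range; it's byte 1 of D7 91 = 0xD7.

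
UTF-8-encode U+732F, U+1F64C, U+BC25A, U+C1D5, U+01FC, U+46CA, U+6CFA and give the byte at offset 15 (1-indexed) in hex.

1-indexed offset 15 is 0-indexed offset 14.
U+732F → 3-byte form E7 8C AF at offsets 0–2.
U+1F64C → 4-byte form F0 9F 99 8C at offsets 3–6.
U+BC25A → 4-byte form F2 BC 89 9A at offsets 7–10.
U+C1D5 → 3-byte form EC 87 95 at offsets 11–13.
U+01FC → 2-byte form C7 BC at offsets 14–15.
Offset 14 falls in char 5's range; it's byte 1 of C7 BC = 0xC7.

0xC7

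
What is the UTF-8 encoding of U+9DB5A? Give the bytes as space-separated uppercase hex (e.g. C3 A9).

U+9DB5A = 0x9DB5A = 645978 decimal. In range U+10000–U+10FFFF → 4-byte form: 11110xxx 10xxxxxx 10xxxxxx 10xxxxxx.
Binary (21 bits): 010011101101101011010.
Split 3+6+6+6: 010 | 011101 | 101101 | 011010.
Byte 1: 11110010 = 0xF2.
Byte 2: 10011101 = 0x9D.
Byte 3: 10101101 = 0xAD.
Byte 4: 10011010 = 0x9A.

F2 9D AD 9A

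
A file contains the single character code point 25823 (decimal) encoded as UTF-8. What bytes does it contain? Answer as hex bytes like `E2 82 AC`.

U+64DF = 0x64DF = 25823 decimal. In range U+0800–U+FFFF → 3-byte form: 1110xxxx 10xxxxxx 10xxxxxx.
Binary (16 bits): 0110010011011111.
Split 4+6+6: 0110 | 010011 | 011111.
Byte 1: 11100110 = 0xE6.
Byte 2: 10010011 = 0x93.
Byte 3: 10011111 = 0x9F.

E6 93 9F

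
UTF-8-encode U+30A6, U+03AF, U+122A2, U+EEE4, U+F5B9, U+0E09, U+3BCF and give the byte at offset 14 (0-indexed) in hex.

0xB9

U+30A6 → 3-byte form E3 82 A6 at offsets 0–2.
U+03AF → 2-byte form CE AF at offsets 3–4.
U+122A2 → 4-byte form F0 92 8A A2 at offsets 5–8.
U+EEE4 → 3-byte form EE BB A4 at offsets 9–11.
U+F5B9 → 3-byte form EF 96 B9 at offsets 12–14.
Offset 14 falls in char 5's range; it's byte 3 of EF 96 B9 = 0xB9.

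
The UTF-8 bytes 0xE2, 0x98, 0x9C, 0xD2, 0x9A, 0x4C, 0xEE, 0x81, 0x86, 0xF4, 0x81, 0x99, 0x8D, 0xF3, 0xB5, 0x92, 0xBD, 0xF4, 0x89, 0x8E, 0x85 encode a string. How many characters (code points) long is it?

Byte at offset 0: 0xE2 = 11100010 → 3-byte char (#1). Advance 3.
Byte at offset 3: 0xD2 = 11010010 → 2-byte char (#2). Advance 2.
Byte at offset 5: 0x4C = 01001100 → 1-byte char (#3). Advance 1.
Byte at offset 6: 0xEE = 11101110 → 3-byte char (#4). Advance 3.
Byte at offset 9: 0xF4 = 11110100 → 4-byte char (#5). Advance 4.
Byte at offset 13: 0xF3 = 11110011 → 4-byte char (#6). Advance 4.
Byte at offset 17: 0xF4 = 11110100 → 4-byte char (#7). Advance 4.
Reached end at offset 21 after 7 code points.

7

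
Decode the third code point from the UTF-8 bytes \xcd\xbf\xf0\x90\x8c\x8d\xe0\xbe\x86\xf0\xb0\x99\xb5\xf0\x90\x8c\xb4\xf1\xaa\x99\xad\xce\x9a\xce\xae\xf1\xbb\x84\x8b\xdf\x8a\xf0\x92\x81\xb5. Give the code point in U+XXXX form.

U+0F86

Offset 0: leading byte 0xCD = 11001101 → 2-byte char #1 = CD BF.
Offset 2: leading byte 0xF0 = 11110000 → 4-byte char #2 = F0 90 8C 8D.
Offset 6: leading byte 0xE0 = 11100000 → 3-byte char #3 = E0 BE 86.
Leading byte 0xE0 = 11100000 matches 1110xxxx → 3-byte sequence.
Byte 1: 0xE0 = 11100000, payload 0000 (4 bits).
Byte 2: 0xBE = 10111110 (10xxxxxx ✓), payload 111110.
Byte 3: 0x86 = 10000110 (10xxxxxx ✓), payload 000110.
Concatenate: 0000111110000110 = 0xF86 (16 bits → U+0F86).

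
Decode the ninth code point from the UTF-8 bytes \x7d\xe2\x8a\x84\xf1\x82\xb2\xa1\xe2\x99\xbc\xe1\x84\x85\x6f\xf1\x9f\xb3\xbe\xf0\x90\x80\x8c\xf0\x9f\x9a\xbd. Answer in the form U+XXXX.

Offset 0: leading byte 0x7D = 01111101 → 1-byte char #1 = 7D.
Offset 1: leading byte 0xE2 = 11100010 → 3-byte char #2 = E2 8A 84.
Offset 4: leading byte 0xF1 = 11110001 → 4-byte char #3 = F1 82 B2 A1.
Offset 8: leading byte 0xE2 = 11100010 → 3-byte char #4 = E2 99 BC.
Offset 11: leading byte 0xE1 = 11100001 → 3-byte char #5 = E1 84 85.
Offset 14: leading byte 0x6F = 01101111 → 1-byte char #6 = 6F.
Offset 15: leading byte 0xF1 = 11110001 → 4-byte char #7 = F1 9F B3 BE.
Offset 19: leading byte 0xF0 = 11110000 → 4-byte char #8 = F0 90 80 8C.
Offset 23: leading byte 0xF0 = 11110000 → 4-byte char #9 = F0 9F 9A BD.
Leading byte 0xF0 = 11110000 matches 11110xxx → 4-byte sequence.
Byte 1: 0xF0 = 11110000, payload 000 (3 bits).
Byte 2: 0x9F = 10011111 (10xxxxxx ✓), payload 011111.
Byte 3: 0x9A = 10011010 (10xxxxxx ✓), payload 011010.
Byte 4: 0xBD = 10111101 (10xxxxxx ✓), payload 111101.
Concatenate: 000011111011010111101 = 0x1F6BD (21 bits → U+1F6BD).

U+1F6BD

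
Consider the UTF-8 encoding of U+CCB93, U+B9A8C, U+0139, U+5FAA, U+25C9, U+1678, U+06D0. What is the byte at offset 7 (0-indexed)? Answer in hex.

U+CCB93 → 4-byte form F3 8C AE 93 at offsets 0–3.
U+B9A8C → 4-byte form F2 B9 AA 8C at offsets 4–7.
Offset 7 falls in char 2's range; it's byte 4 of F2 B9 AA 8C = 0x8C.

0x8C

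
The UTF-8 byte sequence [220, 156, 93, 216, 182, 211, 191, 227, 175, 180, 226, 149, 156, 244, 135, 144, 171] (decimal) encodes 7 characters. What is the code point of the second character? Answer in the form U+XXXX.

Offset 0: leading byte 0xDC = 11011100 → 2-byte char #1 = DC 9C.
Offset 2: leading byte 0x5D = 01011101 → 1-byte char #2 = 5D.
Leading byte 0x5D = 01011101 matches 0xxxxxxx → 1-byte sequence.
Byte 1: 0x5D = 01011101, payload 1011101 (7 bits).
Concatenate: 1011101 = 0x5D (7 bits → U+005D).

U+005D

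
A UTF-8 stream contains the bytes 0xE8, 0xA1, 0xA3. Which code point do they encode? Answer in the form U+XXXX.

U+8863

Leading byte 0xE8 = 11101000 matches 1110xxxx → 3-byte sequence.
Byte 1: 0xE8 = 11101000, payload 1000 (4 bits).
Byte 2: 0xA1 = 10100001 (10xxxxxx ✓), payload 100001.
Byte 3: 0xA3 = 10100011 (10xxxxxx ✓), payload 100011.
Concatenate: 1000100001100011 = 0x8863 (16 bits → U+8863).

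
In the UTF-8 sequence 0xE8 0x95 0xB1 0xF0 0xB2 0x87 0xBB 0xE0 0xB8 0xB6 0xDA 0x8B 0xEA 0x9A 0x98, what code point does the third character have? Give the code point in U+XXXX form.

U+0E36

Offset 0: leading byte 0xE8 = 11101000 → 3-byte char #1 = E8 95 B1.
Offset 3: leading byte 0xF0 = 11110000 → 4-byte char #2 = F0 B2 87 BB.
Offset 7: leading byte 0xE0 = 11100000 → 3-byte char #3 = E0 B8 B6.
Leading byte 0xE0 = 11100000 matches 1110xxxx → 3-byte sequence.
Byte 1: 0xE0 = 11100000, payload 0000 (4 bits).
Byte 2: 0xB8 = 10111000 (10xxxxxx ✓), payload 111000.
Byte 3: 0xB6 = 10110110 (10xxxxxx ✓), payload 110110.
Concatenate: 0000111000110110 = 0xE36 (16 bits → U+0E36).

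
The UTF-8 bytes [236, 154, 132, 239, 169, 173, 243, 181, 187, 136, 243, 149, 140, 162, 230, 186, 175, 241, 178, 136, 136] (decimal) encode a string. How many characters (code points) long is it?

6

Byte at offset 0: 0xEC = 11101100 → 3-byte char (#1). Advance 3.
Byte at offset 3: 0xEF = 11101111 → 3-byte char (#2). Advance 3.
Byte at offset 6: 0xF3 = 11110011 → 4-byte char (#3). Advance 4.
Byte at offset 10: 0xF3 = 11110011 → 4-byte char (#4). Advance 4.
Byte at offset 14: 0xE6 = 11100110 → 3-byte char (#5). Advance 3.
Byte at offset 17: 0xF1 = 11110001 → 4-byte char (#6). Advance 4.
Reached end at offset 21 after 6 code points.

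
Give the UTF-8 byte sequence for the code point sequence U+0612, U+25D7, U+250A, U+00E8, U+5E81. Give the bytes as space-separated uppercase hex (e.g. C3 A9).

U+0612: 2-byte form → D8 92.
U+25D7: 3-byte form → E2 97 97.
U+250A: 3-byte form → E2 94 8A.
U+00E8: 2-byte form → C3 A8.
U+5E81: 3-byte form → E5 BA 81.
Concatenated (13 bytes): D8 92 E2 97 97 E2 94 8A C3 A8 E5 BA 81.

D8 92 E2 97 97 E2 94 8A C3 A8 E5 BA 81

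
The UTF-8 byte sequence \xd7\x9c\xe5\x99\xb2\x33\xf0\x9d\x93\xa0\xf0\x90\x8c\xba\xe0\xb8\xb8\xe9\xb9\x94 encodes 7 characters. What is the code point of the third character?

Offset 0: leading byte 0xD7 = 11010111 → 2-byte char #1 = D7 9C.
Offset 2: leading byte 0xE5 = 11100101 → 3-byte char #2 = E5 99 B2.
Offset 5: leading byte 0x33 = 00110011 → 1-byte char #3 = 33.
Leading byte 0x33 = 00110011 matches 0xxxxxxx → 1-byte sequence.
Byte 1: 0x33 = 00110011, payload 0110011 (7 bits).
Concatenate: 0110011 = 0x33 (7 bits → U+0033).

U+0033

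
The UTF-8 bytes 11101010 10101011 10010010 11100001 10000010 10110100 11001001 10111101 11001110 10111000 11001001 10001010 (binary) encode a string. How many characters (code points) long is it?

Byte at offset 0: 0xEA = 11101010 → 3-byte char (#1). Advance 3.
Byte at offset 3: 0xE1 = 11100001 → 3-byte char (#2). Advance 3.
Byte at offset 6: 0xC9 = 11001001 → 2-byte char (#3). Advance 2.
Byte at offset 8: 0xCE = 11001110 → 2-byte char (#4). Advance 2.
Byte at offset 10: 0xC9 = 11001001 → 2-byte char (#5). Advance 2.
Reached end at offset 12 after 5 code points.

5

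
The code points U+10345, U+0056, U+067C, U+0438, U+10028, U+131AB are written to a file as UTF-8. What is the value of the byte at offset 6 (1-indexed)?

1-indexed offset 6 is 0-indexed offset 5.
U+10345 → 4-byte form F0 90 8D 85 at offsets 0–3.
U+0056 → 1-byte form 56 at offsets 4–4.
U+067C → 2-byte form D9 BC at offsets 5–6.
Offset 5 falls in char 3's range; it's byte 1 of D9 BC = 0xD9.

0xD9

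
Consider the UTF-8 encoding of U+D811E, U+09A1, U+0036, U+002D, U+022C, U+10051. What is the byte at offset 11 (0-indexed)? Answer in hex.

U+D811E → 4-byte form F3 98 84 9E at offsets 0–3.
U+09A1 → 3-byte form E0 A6 A1 at offsets 4–6.
U+0036 → 1-byte form 36 at offsets 7–7.
U+002D → 1-byte form 2D at offsets 8–8.
U+022C → 2-byte form C8 AC at offsets 9–10.
U+10051 → 4-byte form F0 90 81 91 at offsets 11–14.
Offset 11 falls in char 6's range; it's byte 1 of F0 90 81 91 = 0xF0.

0xF0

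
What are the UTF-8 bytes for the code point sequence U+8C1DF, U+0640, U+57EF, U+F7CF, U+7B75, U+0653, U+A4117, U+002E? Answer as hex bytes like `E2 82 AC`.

F2 8C 87 9F D9 80 E5 9F AF EF 9F 8F E7 AD B5 D9 93 F2 A4 84 97 2E

U+8C1DF: 4-byte form → F2 8C 87 9F.
U+0640: 2-byte form → D9 80.
U+57EF: 3-byte form → E5 9F AF.
U+F7CF: 3-byte form → EF 9F 8F.
U+7B75: 3-byte form → E7 AD B5.
U+0653: 2-byte form → D9 93.
U+A4117: 4-byte form → F2 A4 84 97.
U+002E: 1-byte form → 2E.
Concatenated (22 bytes): F2 8C 87 9F D9 80 E5 9F AF EF 9F 8F E7 AD B5 D9 93 F2 A4 84 97 2E.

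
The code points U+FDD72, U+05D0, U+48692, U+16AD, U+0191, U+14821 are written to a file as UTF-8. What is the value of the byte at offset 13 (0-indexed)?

U+FDD72 → 4-byte form F3 BD B5 B2 at offsets 0–3.
U+05D0 → 2-byte form D7 90 at offsets 4–5.
U+48692 → 4-byte form F1 88 9A 92 at offsets 6–9.
U+16AD → 3-byte form E1 9A AD at offsets 10–12.
U+0191 → 2-byte form C6 91 at offsets 13–14.
Offset 13 falls in char 5's range; it's byte 1 of C6 91 = 0xC6.

0xC6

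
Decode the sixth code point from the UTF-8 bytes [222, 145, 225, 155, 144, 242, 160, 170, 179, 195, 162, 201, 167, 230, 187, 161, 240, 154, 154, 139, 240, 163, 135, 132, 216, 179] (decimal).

U+6EE1

Offset 0: leading byte 0xDE = 11011110 → 2-byte char #1 = DE 91.
Offset 2: leading byte 0xE1 = 11100001 → 3-byte char #2 = E1 9B 90.
Offset 5: leading byte 0xF2 = 11110010 → 4-byte char #3 = F2 A0 AA B3.
Offset 9: leading byte 0xC3 = 11000011 → 2-byte char #4 = C3 A2.
Offset 11: leading byte 0xC9 = 11001001 → 2-byte char #5 = C9 A7.
Offset 13: leading byte 0xE6 = 11100110 → 3-byte char #6 = E6 BB A1.
Leading byte 0xE6 = 11100110 matches 1110xxxx → 3-byte sequence.
Byte 1: 0xE6 = 11100110, payload 0110 (4 bits).
Byte 2: 0xBB = 10111011 (10xxxxxx ✓), payload 111011.
Byte 3: 0xA1 = 10100001 (10xxxxxx ✓), payload 100001.
Concatenate: 0110111011100001 = 0x6EE1 (16 bits → U+6EE1).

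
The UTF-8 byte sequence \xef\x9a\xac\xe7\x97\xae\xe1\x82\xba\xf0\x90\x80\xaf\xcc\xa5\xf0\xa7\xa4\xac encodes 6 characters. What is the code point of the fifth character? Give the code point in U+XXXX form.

U+0325

Offset 0: leading byte 0xEF = 11101111 → 3-byte char #1 = EF 9A AC.
Offset 3: leading byte 0xE7 = 11100111 → 3-byte char #2 = E7 97 AE.
Offset 6: leading byte 0xE1 = 11100001 → 3-byte char #3 = E1 82 BA.
Offset 9: leading byte 0xF0 = 11110000 → 4-byte char #4 = F0 90 80 AF.
Offset 13: leading byte 0xCC = 11001100 → 2-byte char #5 = CC A5.
Leading byte 0xCC = 11001100 matches 110xxxxx → 2-byte sequence.
Byte 1: 0xCC = 11001100, payload 01100 (5 bits).
Byte 2: 0xA5 = 10100101 (10xxxxxx ✓), payload 100101.
Concatenate: 01100100101 = 0x325 (11 bits → U+0325).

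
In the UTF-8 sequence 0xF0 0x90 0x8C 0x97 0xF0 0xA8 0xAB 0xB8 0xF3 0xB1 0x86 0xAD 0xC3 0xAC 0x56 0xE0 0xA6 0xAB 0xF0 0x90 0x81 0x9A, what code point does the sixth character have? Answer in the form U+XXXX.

U+09AB

Offset 0: leading byte 0xF0 = 11110000 → 4-byte char #1 = F0 90 8C 97.
Offset 4: leading byte 0xF0 = 11110000 → 4-byte char #2 = F0 A8 AB B8.
Offset 8: leading byte 0xF3 = 11110011 → 4-byte char #3 = F3 B1 86 AD.
Offset 12: leading byte 0xC3 = 11000011 → 2-byte char #4 = C3 AC.
Offset 14: leading byte 0x56 = 01010110 → 1-byte char #5 = 56.
Offset 15: leading byte 0xE0 = 11100000 → 3-byte char #6 = E0 A6 AB.
Leading byte 0xE0 = 11100000 matches 1110xxxx → 3-byte sequence.
Byte 1: 0xE0 = 11100000, payload 0000 (4 bits).
Byte 2: 0xA6 = 10100110 (10xxxxxx ✓), payload 100110.
Byte 3: 0xAB = 10101011 (10xxxxxx ✓), payload 101011.
Concatenate: 0000100110101011 = 0x9AB (16 bits → U+09AB).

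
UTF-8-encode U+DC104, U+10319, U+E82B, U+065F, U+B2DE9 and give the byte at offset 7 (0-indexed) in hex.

U+DC104 → 4-byte form F3 9C 84 84 at offsets 0–3.
U+10319 → 4-byte form F0 90 8C 99 at offsets 4–7.
Offset 7 falls in char 2's range; it's byte 4 of F0 90 8C 99 = 0x99.

0x99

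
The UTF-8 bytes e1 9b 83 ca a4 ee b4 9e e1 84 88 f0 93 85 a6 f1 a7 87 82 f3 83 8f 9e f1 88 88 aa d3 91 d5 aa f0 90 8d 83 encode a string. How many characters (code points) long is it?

11

Byte at offset 0: 0xE1 = 11100001 → 3-byte char (#1). Advance 3.
Byte at offset 3: 0xCA = 11001010 → 2-byte char (#2). Advance 2.
Byte at offset 5: 0xEE = 11101110 → 3-byte char (#3). Advance 3.
Byte at offset 8: 0xE1 = 11100001 → 3-byte char (#4). Advance 3.
Byte at offset 11: 0xF0 = 11110000 → 4-byte char (#5). Advance 4.
Byte at offset 15: 0xF1 = 11110001 → 4-byte char (#6). Advance 4.
Byte at offset 19: 0xF3 = 11110011 → 4-byte char (#7). Advance 4.
Byte at offset 23: 0xF1 = 11110001 → 4-byte char (#8). Advance 4.
Byte at offset 27: 0xD3 = 11010011 → 2-byte char (#9). Advance 2.
Byte at offset 29: 0xD5 = 11010101 → 2-byte char (#10). Advance 2.
Byte at offset 31: 0xF0 = 11110000 → 4-byte char (#11). Advance 4.
Reached end at offset 35 after 11 code points.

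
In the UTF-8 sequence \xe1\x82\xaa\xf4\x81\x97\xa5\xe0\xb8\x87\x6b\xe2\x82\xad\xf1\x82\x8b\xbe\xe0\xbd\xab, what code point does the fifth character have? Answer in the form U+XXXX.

Offset 0: leading byte 0xE1 = 11100001 → 3-byte char #1 = E1 82 AA.
Offset 3: leading byte 0xF4 = 11110100 → 4-byte char #2 = F4 81 97 A5.
Offset 7: leading byte 0xE0 = 11100000 → 3-byte char #3 = E0 B8 87.
Offset 10: leading byte 0x6B = 01101011 → 1-byte char #4 = 6B.
Offset 11: leading byte 0xE2 = 11100010 → 3-byte char #5 = E2 82 AD.
Leading byte 0xE2 = 11100010 matches 1110xxxx → 3-byte sequence.
Byte 1: 0xE2 = 11100010, payload 0010 (4 bits).
Byte 2: 0x82 = 10000010 (10xxxxxx ✓), payload 000010.
Byte 3: 0xAD = 10101101 (10xxxxxx ✓), payload 101101.
Concatenate: 0010000010101101 = 0x20AD (16 bits → U+20AD).

U+20AD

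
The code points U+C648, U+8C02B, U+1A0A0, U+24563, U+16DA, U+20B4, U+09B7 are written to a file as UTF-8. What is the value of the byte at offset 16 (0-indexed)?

U+C648 → 3-byte form EC 99 88 at offsets 0–2.
U+8C02B → 4-byte form F2 8C 80 AB at offsets 3–6.
U+1A0A0 → 4-byte form F0 9A 82 A0 at offsets 7–10.
U+24563 → 4-byte form F0 A4 95 A3 at offsets 11–14.
U+16DA → 3-byte form E1 9B 9A at offsets 15–17.
Offset 16 falls in char 5's range; it's byte 2 of E1 9B 9A = 0x9B.

0x9B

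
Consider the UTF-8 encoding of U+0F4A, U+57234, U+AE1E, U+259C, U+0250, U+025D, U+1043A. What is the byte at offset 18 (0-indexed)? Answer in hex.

0x90

U+0F4A → 3-byte form E0 BD 8A at offsets 0–2.
U+57234 → 4-byte form F1 97 88 B4 at offsets 3–6.
U+AE1E → 3-byte form EA B8 9E at offsets 7–9.
U+259C → 3-byte form E2 96 9C at offsets 10–12.
U+0250 → 2-byte form C9 90 at offsets 13–14.
U+025D → 2-byte form C9 9D at offsets 15–16.
U+1043A → 4-byte form F0 90 90 BA at offsets 17–20.
Offset 18 falls in char 7's range; it's byte 2 of F0 90 90 BA = 0x90.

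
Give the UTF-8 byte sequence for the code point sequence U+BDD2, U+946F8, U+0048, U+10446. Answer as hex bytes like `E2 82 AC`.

EB B7 92 F2 94 9B B8 48 F0 90 91 86

U+BDD2: 3-byte form → EB B7 92.
U+946F8: 4-byte form → F2 94 9B B8.
U+0048: 1-byte form → 48.
U+10446: 4-byte form → F0 90 91 86.
Concatenated (12 bytes): EB B7 92 F2 94 9B B8 48 F0 90 91 86.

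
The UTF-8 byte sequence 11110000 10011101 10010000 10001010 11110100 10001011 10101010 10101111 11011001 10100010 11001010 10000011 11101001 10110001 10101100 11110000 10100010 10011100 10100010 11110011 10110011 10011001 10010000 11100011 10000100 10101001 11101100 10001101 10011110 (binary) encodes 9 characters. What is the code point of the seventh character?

U+F3650

Offset 0: leading byte 0xF0 = 11110000 → 4-byte char #1 = F0 9D 90 8A.
Offset 4: leading byte 0xF4 = 11110100 → 4-byte char #2 = F4 8B AA AF.
Offset 8: leading byte 0xD9 = 11011001 → 2-byte char #3 = D9 A2.
Offset 10: leading byte 0xCA = 11001010 → 2-byte char #4 = CA 83.
Offset 12: leading byte 0xE9 = 11101001 → 3-byte char #5 = E9 B1 AC.
Offset 15: leading byte 0xF0 = 11110000 → 4-byte char #6 = F0 A2 9C A2.
Offset 19: leading byte 0xF3 = 11110011 → 4-byte char #7 = F3 B3 99 90.
Leading byte 0xF3 = 11110011 matches 11110xxx → 4-byte sequence.
Byte 1: 0xF3 = 11110011, payload 011 (3 bits).
Byte 2: 0xB3 = 10110011 (10xxxxxx ✓), payload 110011.
Byte 3: 0x99 = 10011001 (10xxxxxx ✓), payload 011001.
Byte 4: 0x90 = 10010000 (10xxxxxx ✓), payload 010000.
Concatenate: 011110011011001010000 = 0xF3650 (21 bits → U+F3650).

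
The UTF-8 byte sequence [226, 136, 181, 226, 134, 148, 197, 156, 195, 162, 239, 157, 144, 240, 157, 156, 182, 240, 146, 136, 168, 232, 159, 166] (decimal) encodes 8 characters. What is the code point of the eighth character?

Offset 0: leading byte 0xE2 = 11100010 → 3-byte char #1 = E2 88 B5.
Offset 3: leading byte 0xE2 = 11100010 → 3-byte char #2 = E2 86 94.
Offset 6: leading byte 0xC5 = 11000101 → 2-byte char #3 = C5 9C.
Offset 8: leading byte 0xC3 = 11000011 → 2-byte char #4 = C3 A2.
Offset 10: leading byte 0xEF = 11101111 → 3-byte char #5 = EF 9D 90.
Offset 13: leading byte 0xF0 = 11110000 → 4-byte char #6 = F0 9D 9C B6.
Offset 17: leading byte 0xF0 = 11110000 → 4-byte char #7 = F0 92 88 A8.
Offset 21: leading byte 0xE8 = 11101000 → 3-byte char #8 = E8 9F A6.
Leading byte 0xE8 = 11101000 matches 1110xxxx → 3-byte sequence.
Byte 1: 0xE8 = 11101000, payload 1000 (4 bits).
Byte 2: 0x9F = 10011111 (10xxxxxx ✓), payload 011111.
Byte 3: 0xA6 = 10100110 (10xxxxxx ✓), payload 100110.
Concatenate: 1000011111100110 = 0x87E6 (16 bits → U+87E6).

U+87E6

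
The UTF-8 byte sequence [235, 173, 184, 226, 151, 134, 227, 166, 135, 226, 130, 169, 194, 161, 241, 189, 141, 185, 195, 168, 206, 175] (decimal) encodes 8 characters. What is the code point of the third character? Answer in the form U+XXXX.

Offset 0: leading byte 0xEB = 11101011 → 3-byte char #1 = EB AD B8.
Offset 3: leading byte 0xE2 = 11100010 → 3-byte char #2 = E2 97 86.
Offset 6: leading byte 0xE3 = 11100011 → 3-byte char #3 = E3 A6 87.
Leading byte 0xE3 = 11100011 matches 1110xxxx → 3-byte sequence.
Byte 1: 0xE3 = 11100011, payload 0011 (4 bits).
Byte 2: 0xA6 = 10100110 (10xxxxxx ✓), payload 100110.
Byte 3: 0x87 = 10000111 (10xxxxxx ✓), payload 000111.
Concatenate: 0011100110000111 = 0x3987 (16 bits → U+3987).

U+3987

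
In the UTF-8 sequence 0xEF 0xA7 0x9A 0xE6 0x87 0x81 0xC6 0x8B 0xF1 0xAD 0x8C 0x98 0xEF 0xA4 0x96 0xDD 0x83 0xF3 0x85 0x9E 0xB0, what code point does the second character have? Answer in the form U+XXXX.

Offset 0: leading byte 0xEF = 11101111 → 3-byte char #1 = EF A7 9A.
Offset 3: leading byte 0xE6 = 11100110 → 3-byte char #2 = E6 87 81.
Leading byte 0xE6 = 11100110 matches 1110xxxx → 3-byte sequence.
Byte 1: 0xE6 = 11100110, payload 0110 (4 bits).
Byte 2: 0x87 = 10000111 (10xxxxxx ✓), payload 000111.
Byte 3: 0x81 = 10000001 (10xxxxxx ✓), payload 000001.
Concatenate: 0110000111000001 = 0x61C1 (16 bits → U+61C1).

U+61C1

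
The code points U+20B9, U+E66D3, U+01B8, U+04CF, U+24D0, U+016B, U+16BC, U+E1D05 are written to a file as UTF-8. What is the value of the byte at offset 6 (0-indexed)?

U+20B9 → 3-byte form E2 82 B9 at offsets 0–2.
U+E66D3 → 4-byte form F3 A6 9B 93 at offsets 3–6.
Offset 6 falls in char 2's range; it's byte 4 of F3 A6 9B 93 = 0x93.

0x93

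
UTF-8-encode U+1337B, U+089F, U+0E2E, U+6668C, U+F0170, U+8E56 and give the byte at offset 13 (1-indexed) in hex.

1-indexed offset 13 is 0-indexed offset 12.
U+1337B → 4-byte form F0 93 8D BB at offsets 0–3.
U+089F → 3-byte form E0 A2 9F at offsets 4–6.
U+0E2E → 3-byte form E0 B8 AE at offsets 7–9.
U+6668C → 4-byte form F1 A6 9A 8C at offsets 10–13.
Offset 12 falls in char 4's range; it's byte 3 of F1 A6 9A 8C = 0x9A.

0x9A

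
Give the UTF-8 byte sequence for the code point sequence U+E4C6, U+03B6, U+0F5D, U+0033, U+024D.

U+E4C6: 3-byte form → EE 93 86.
U+03B6: 2-byte form → CE B6.
U+0F5D: 3-byte form → E0 BD 9D.
U+0033: 1-byte form → 33.
U+024D: 2-byte form → C9 8D.
Concatenated (11 bytes): EE 93 86 CE B6 E0 BD 9D 33 C9 8D.

EE 93 86 CE B6 E0 BD 9D 33 C9 8D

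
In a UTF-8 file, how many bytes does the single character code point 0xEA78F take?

U+EA78F = 0xEA78F. UTF-8 uses 1 byte below 0x80, 2 below 0x800, 3 below 0x10000, 4 up to 0x10FFFF. 0xEA78F is in U+10000–U+10FFFF → 4 bytes.

4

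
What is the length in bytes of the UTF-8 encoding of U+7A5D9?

U+7A5D9 = 0x7A5D9. UTF-8 uses 1 byte below 0x80, 2 below 0x800, 3 below 0x10000, 4 up to 0x10FFFF. 0x7A5D9 is in U+10000–U+10FFFF → 4 bytes.

4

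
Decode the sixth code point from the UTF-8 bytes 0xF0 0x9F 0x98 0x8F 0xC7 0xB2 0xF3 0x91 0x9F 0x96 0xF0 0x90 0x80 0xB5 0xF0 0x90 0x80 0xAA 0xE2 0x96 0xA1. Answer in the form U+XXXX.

U+25A1

Offset 0: leading byte 0xF0 = 11110000 → 4-byte char #1 = F0 9F 98 8F.
Offset 4: leading byte 0xC7 = 11000111 → 2-byte char #2 = C7 B2.
Offset 6: leading byte 0xF3 = 11110011 → 4-byte char #3 = F3 91 9F 96.
Offset 10: leading byte 0xF0 = 11110000 → 4-byte char #4 = F0 90 80 B5.
Offset 14: leading byte 0xF0 = 11110000 → 4-byte char #5 = F0 90 80 AA.
Offset 18: leading byte 0xE2 = 11100010 → 3-byte char #6 = E2 96 A1.
Leading byte 0xE2 = 11100010 matches 1110xxxx → 3-byte sequence.
Byte 1: 0xE2 = 11100010, payload 0010 (4 bits).
Byte 2: 0x96 = 10010110 (10xxxxxx ✓), payload 010110.
Byte 3: 0xA1 = 10100001 (10xxxxxx ✓), payload 100001.
Concatenate: 0010010110100001 = 0x25A1 (16 bits → U+25A1).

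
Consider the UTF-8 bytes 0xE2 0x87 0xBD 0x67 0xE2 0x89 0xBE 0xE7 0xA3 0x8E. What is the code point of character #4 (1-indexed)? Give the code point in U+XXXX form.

Offset 0: leading byte 0xE2 = 11100010 → 3-byte char #1 = E2 87 BD.
Offset 3: leading byte 0x67 = 01100111 → 1-byte char #2 = 67.
Offset 4: leading byte 0xE2 = 11100010 → 3-byte char #3 = E2 89 BE.
Offset 7: leading byte 0xE7 = 11100111 → 3-byte char #4 = E7 A3 8E.
Leading byte 0xE7 = 11100111 matches 1110xxxx → 3-byte sequence.
Byte 1: 0xE7 = 11100111, payload 0111 (4 bits).
Byte 2: 0xA3 = 10100011 (10xxxxxx ✓), payload 100011.
Byte 3: 0x8E = 10001110 (10xxxxxx ✓), payload 001110.
Concatenate: 0111100011001110 = 0x78CE (16 bits → U+78CE).

U+78CE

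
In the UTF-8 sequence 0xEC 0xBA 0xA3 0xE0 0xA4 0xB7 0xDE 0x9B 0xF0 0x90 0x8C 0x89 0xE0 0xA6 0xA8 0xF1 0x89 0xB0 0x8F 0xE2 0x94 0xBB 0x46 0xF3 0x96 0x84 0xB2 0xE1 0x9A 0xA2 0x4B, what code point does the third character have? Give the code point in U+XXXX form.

U+079B

Offset 0: leading byte 0xEC = 11101100 → 3-byte char #1 = EC BA A3.
Offset 3: leading byte 0xE0 = 11100000 → 3-byte char #2 = E0 A4 B7.
Offset 6: leading byte 0xDE = 11011110 → 2-byte char #3 = DE 9B.
Leading byte 0xDE = 11011110 matches 110xxxxx → 2-byte sequence.
Byte 1: 0xDE = 11011110, payload 11110 (5 bits).
Byte 2: 0x9B = 10011011 (10xxxxxx ✓), payload 011011.
Concatenate: 11110011011 = 0x79B (11 bits → U+079B).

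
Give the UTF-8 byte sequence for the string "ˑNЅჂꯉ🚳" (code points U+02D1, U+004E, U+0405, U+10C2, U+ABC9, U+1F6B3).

CB 91 4E D0 85 E1 83 82 EA AF 89 F0 9F 9A B3

U+02D1: 2-byte form → CB 91.
U+004E: 1-byte form → 4E.
U+0405: 2-byte form → D0 85.
U+10C2: 3-byte form → E1 83 82.
U+ABC9: 3-byte form → EA AF 89.
U+1F6B3: 4-byte form → F0 9F 9A B3.
Concatenated (15 bytes): CB 91 4E D0 85 E1 83 82 EA AF 89 F0 9F 9A B3.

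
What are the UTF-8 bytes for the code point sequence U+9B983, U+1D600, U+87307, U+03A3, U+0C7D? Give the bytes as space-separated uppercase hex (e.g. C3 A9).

F2 9B A6 83 F0 9D 98 80 F2 87 8C 87 CE A3 E0 B1 BD

U+9B983: 4-byte form → F2 9B A6 83.
U+1D600: 4-byte form → F0 9D 98 80.
U+87307: 4-byte form → F2 87 8C 87.
U+03A3: 2-byte form → CE A3.
U+0C7D: 3-byte form → E0 B1 BD.
Concatenated (17 bytes): F2 9B A6 83 F0 9D 98 80 F2 87 8C 87 CE A3 E0 B1 BD.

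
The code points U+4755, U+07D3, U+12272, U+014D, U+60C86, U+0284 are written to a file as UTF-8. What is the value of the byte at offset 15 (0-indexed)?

U+4755 → 3-byte form E4 9D 95 at offsets 0–2.
U+07D3 → 2-byte form DF 93 at offsets 3–4.
U+12272 → 4-byte form F0 92 89 B2 at offsets 5–8.
U+014D → 2-byte form C5 8D at offsets 9–10.
U+60C86 → 4-byte form F1 A0 B2 86 at offsets 11–14.
U+0284 → 2-byte form CA 84 at offsets 15–16.
Offset 15 falls in char 6's range; it's byte 1 of CA 84 = 0xCA.

0xCA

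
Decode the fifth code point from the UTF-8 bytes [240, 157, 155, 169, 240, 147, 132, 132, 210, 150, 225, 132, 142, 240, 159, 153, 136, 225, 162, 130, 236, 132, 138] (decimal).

Offset 0: leading byte 0xF0 = 11110000 → 4-byte char #1 = F0 9D 9B A9.
Offset 4: leading byte 0xF0 = 11110000 → 4-byte char #2 = F0 93 84 84.
Offset 8: leading byte 0xD2 = 11010010 → 2-byte char #3 = D2 96.
Offset 10: leading byte 0xE1 = 11100001 → 3-byte char #4 = E1 84 8E.
Offset 13: leading byte 0xF0 = 11110000 → 4-byte char #5 = F0 9F 99 88.
Leading byte 0xF0 = 11110000 matches 11110xxx → 4-byte sequence.
Byte 1: 0xF0 = 11110000, payload 000 (3 bits).
Byte 2: 0x9F = 10011111 (10xxxxxx ✓), payload 011111.
Byte 3: 0x99 = 10011001 (10xxxxxx ✓), payload 011001.
Byte 4: 0x88 = 10001000 (10xxxxxx ✓), payload 001000.
Concatenate: 000011111011001001000 = 0x1F648 (21 bits → U+1F648).

U+1F648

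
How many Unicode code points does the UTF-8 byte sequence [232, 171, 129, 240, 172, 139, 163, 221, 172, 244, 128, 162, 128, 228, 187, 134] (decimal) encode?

5

Byte at offset 0: 0xE8 = 11101000 → 3-byte char (#1). Advance 3.
Byte at offset 3: 0xF0 = 11110000 → 4-byte char (#2). Advance 4.
Byte at offset 7: 0xDD = 11011101 → 2-byte char (#3). Advance 2.
Byte at offset 9: 0xF4 = 11110100 → 4-byte char (#4). Advance 4.
Byte at offset 13: 0xE4 = 11100100 → 3-byte char (#5). Advance 3.
Reached end at offset 16 after 5 code points.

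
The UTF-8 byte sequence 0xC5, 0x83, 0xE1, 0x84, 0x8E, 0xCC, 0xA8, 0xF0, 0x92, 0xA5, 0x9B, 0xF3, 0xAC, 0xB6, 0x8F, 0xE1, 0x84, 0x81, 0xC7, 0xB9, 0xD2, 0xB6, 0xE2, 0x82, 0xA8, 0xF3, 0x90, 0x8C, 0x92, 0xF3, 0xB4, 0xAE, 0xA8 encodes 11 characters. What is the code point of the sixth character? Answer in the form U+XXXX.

Offset 0: leading byte 0xC5 = 11000101 → 2-byte char #1 = C5 83.
Offset 2: leading byte 0xE1 = 11100001 → 3-byte char #2 = E1 84 8E.
Offset 5: leading byte 0xCC = 11001100 → 2-byte char #3 = CC A8.
Offset 7: leading byte 0xF0 = 11110000 → 4-byte char #4 = F0 92 A5 9B.
Offset 11: leading byte 0xF3 = 11110011 → 4-byte char #5 = F3 AC B6 8F.
Offset 15: leading byte 0xE1 = 11100001 → 3-byte char #6 = E1 84 81.
Leading byte 0xE1 = 11100001 matches 1110xxxx → 3-byte sequence.
Byte 1: 0xE1 = 11100001, payload 0001 (4 bits).
Byte 2: 0x84 = 10000100 (10xxxxxx ✓), payload 000100.
Byte 3: 0x81 = 10000001 (10xxxxxx ✓), payload 000001.
Concatenate: 0001000100000001 = 0x1101 (16 bits → U+1101).

U+1101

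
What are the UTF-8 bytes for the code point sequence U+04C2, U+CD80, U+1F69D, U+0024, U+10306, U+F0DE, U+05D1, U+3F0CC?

U+04C2: 2-byte form → D3 82.
U+CD80: 3-byte form → EC B6 80.
U+1F69D: 4-byte form → F0 9F 9A 9D.
U+0024: 1-byte form → 24.
U+10306: 4-byte form → F0 90 8C 86.
U+F0DE: 3-byte form → EF 83 9E.
U+05D1: 2-byte form → D7 91.
U+3F0CC: 4-byte form → F0 BF 83 8C.
Concatenated (23 bytes): D3 82 EC B6 80 F0 9F 9A 9D 24 F0 90 8C 86 EF 83 9E D7 91 F0 BF 83 8C.

D3 82 EC B6 80 F0 9F 9A 9D 24 F0 90 8C 86 EF 83 9E D7 91 F0 BF 83 8C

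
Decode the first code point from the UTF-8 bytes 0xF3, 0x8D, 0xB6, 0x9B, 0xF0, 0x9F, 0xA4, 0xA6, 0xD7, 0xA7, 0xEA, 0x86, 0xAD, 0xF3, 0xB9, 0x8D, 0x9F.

Offset 0: leading byte 0xF3 = 11110011 → 4-byte char #1 = F3 8D B6 9B.
Leading byte 0xF3 = 11110011 matches 11110xxx → 4-byte sequence.
Byte 1: 0xF3 = 11110011, payload 011 (3 bits).
Byte 2: 0x8D = 10001101 (10xxxxxx ✓), payload 001101.
Byte 3: 0xB6 = 10110110 (10xxxxxx ✓), payload 110110.
Byte 4: 0x9B = 10011011 (10xxxxxx ✓), payload 011011.
Concatenate: 011001101110110011011 = 0xCDD9B (21 bits → U+CDD9B).

U+CDD9B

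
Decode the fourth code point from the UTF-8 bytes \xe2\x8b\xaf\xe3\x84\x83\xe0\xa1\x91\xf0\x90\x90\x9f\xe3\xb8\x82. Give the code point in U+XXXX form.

U+1041F

Offset 0: leading byte 0xE2 = 11100010 → 3-byte char #1 = E2 8B AF.
Offset 3: leading byte 0xE3 = 11100011 → 3-byte char #2 = E3 84 83.
Offset 6: leading byte 0xE0 = 11100000 → 3-byte char #3 = E0 A1 91.
Offset 9: leading byte 0xF0 = 11110000 → 4-byte char #4 = F0 90 90 9F.
Leading byte 0xF0 = 11110000 matches 11110xxx → 4-byte sequence.
Byte 1: 0xF0 = 11110000, payload 000 (3 bits).
Byte 2: 0x90 = 10010000 (10xxxxxx ✓), payload 010000.
Byte 3: 0x90 = 10010000 (10xxxxxx ✓), payload 010000.
Byte 4: 0x9F = 10011111 (10xxxxxx ✓), payload 011111.
Concatenate: 000010000010000011111 = 0x1041F (21 bits → U+1041F).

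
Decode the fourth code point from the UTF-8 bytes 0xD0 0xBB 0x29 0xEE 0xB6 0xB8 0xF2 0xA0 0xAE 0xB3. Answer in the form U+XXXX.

Offset 0: leading byte 0xD0 = 11010000 → 2-byte char #1 = D0 BB.
Offset 2: leading byte 0x29 = 00101001 → 1-byte char #2 = 29.
Offset 3: leading byte 0xEE = 11101110 → 3-byte char #3 = EE B6 B8.
Offset 6: leading byte 0xF2 = 11110010 → 4-byte char #4 = F2 A0 AE B3.
Leading byte 0xF2 = 11110010 matches 11110xxx → 4-byte sequence.
Byte 1: 0xF2 = 11110010, payload 010 (3 bits).
Byte 2: 0xA0 = 10100000 (10xxxxxx ✓), payload 100000.
Byte 3: 0xAE = 10101110 (10xxxxxx ✓), payload 101110.
Byte 4: 0xB3 = 10110011 (10xxxxxx ✓), payload 110011.
Concatenate: 010100000101110110011 = 0xA0BB3 (21 bits → U+A0BB3).

U+A0BB3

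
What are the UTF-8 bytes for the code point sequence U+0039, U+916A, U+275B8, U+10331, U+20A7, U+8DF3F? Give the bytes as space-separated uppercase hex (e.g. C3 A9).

39 E9 85 AA F0 A7 96 B8 F0 90 8C B1 E2 82 A7 F2 8D BC BF

U+0039: 1-byte form → 39.
U+916A: 3-byte form → E9 85 AA.
U+275B8: 4-byte form → F0 A7 96 B8.
U+10331: 4-byte form → F0 90 8C B1.
U+20A7: 3-byte form → E2 82 A7.
U+8DF3F: 4-byte form → F2 8D BC BF.
Concatenated (19 bytes): 39 E9 85 AA F0 A7 96 B8 F0 90 8C B1 E2 82 A7 F2 8D BC BF.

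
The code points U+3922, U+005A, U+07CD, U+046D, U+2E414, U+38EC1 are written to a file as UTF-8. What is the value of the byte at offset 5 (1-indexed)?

1-indexed offset 5 is 0-indexed offset 4.
U+3922 → 3-byte form E3 A4 A2 at offsets 0–2.
U+005A → 1-byte form 5A at offsets 3–3.
U+07CD → 2-byte form DF 8D at offsets 4–5.
Offset 4 falls in char 3's range; it's byte 1 of DF 8D = 0xDF.

0xDF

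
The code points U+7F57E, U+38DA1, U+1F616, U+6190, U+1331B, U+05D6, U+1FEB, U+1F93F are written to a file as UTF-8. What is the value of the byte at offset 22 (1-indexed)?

0xE1

1-indexed offset 22 is 0-indexed offset 21.
U+7F57E → 4-byte form F1 BF 95 BE at offsets 0–3.
U+38DA1 → 4-byte form F0 B8 B6 A1 at offsets 4–7.
U+1F616 → 4-byte form F0 9F 98 96 at offsets 8–11.
U+6190 → 3-byte form E6 86 90 at offsets 12–14.
U+1331B → 4-byte form F0 93 8C 9B at offsets 15–18.
U+05D6 → 2-byte form D7 96 at offsets 19–20.
U+1FEB → 3-byte form E1 BF AB at offsets 21–23.
Offset 21 falls in char 7's range; it's byte 1 of E1 BF AB = 0xE1.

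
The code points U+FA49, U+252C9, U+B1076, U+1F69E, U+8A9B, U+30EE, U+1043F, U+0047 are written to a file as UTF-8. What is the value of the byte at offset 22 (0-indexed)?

0x90

U+FA49 → 3-byte form EF A9 89 at offsets 0–2.
U+252C9 → 4-byte form F0 A5 8B 89 at offsets 3–6.
U+B1076 → 4-byte form F2 B1 81 B6 at offsets 7–10.
U+1F69E → 4-byte form F0 9F 9A 9E at offsets 11–14.
U+8A9B → 3-byte form E8 AA 9B at offsets 15–17.
U+30EE → 3-byte form E3 83 AE at offsets 18–20.
U+1043F → 4-byte form F0 90 90 BF at offsets 21–24.
Offset 22 falls in char 7's range; it's byte 2 of F0 90 90 BF = 0x90.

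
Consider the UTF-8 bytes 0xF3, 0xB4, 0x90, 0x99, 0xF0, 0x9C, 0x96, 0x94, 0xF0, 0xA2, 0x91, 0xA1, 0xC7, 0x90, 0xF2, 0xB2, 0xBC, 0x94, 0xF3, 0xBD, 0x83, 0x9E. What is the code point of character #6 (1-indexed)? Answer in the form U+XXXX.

U+FD0DE

Offset 0: leading byte 0xF3 = 11110011 → 4-byte char #1 = F3 B4 90 99.
Offset 4: leading byte 0xF0 = 11110000 → 4-byte char #2 = F0 9C 96 94.
Offset 8: leading byte 0xF0 = 11110000 → 4-byte char #3 = F0 A2 91 A1.
Offset 12: leading byte 0xC7 = 11000111 → 2-byte char #4 = C7 90.
Offset 14: leading byte 0xF2 = 11110010 → 4-byte char #5 = F2 B2 BC 94.
Offset 18: leading byte 0xF3 = 11110011 → 4-byte char #6 = F3 BD 83 9E.
Leading byte 0xF3 = 11110011 matches 11110xxx → 4-byte sequence.
Byte 1: 0xF3 = 11110011, payload 011 (3 bits).
Byte 2: 0xBD = 10111101 (10xxxxxx ✓), payload 111101.
Byte 3: 0x83 = 10000011 (10xxxxxx ✓), payload 000011.
Byte 4: 0x9E = 10011110 (10xxxxxx ✓), payload 011110.
Concatenate: 011111101000011011110 = 0xFD0DE (21 bits → U+FD0DE).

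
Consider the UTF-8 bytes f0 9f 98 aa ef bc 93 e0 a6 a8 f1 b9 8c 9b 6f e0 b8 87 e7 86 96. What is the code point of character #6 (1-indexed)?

U+0E07

Offset 0: leading byte 0xF0 = 11110000 → 4-byte char #1 = F0 9F 98 AA.
Offset 4: leading byte 0xEF = 11101111 → 3-byte char #2 = EF BC 93.
Offset 7: leading byte 0xE0 = 11100000 → 3-byte char #3 = E0 A6 A8.
Offset 10: leading byte 0xF1 = 11110001 → 4-byte char #4 = F1 B9 8C 9B.
Offset 14: leading byte 0x6F = 01101111 → 1-byte char #5 = 6F.
Offset 15: leading byte 0xE0 = 11100000 → 3-byte char #6 = E0 B8 87.
Leading byte 0xE0 = 11100000 matches 1110xxxx → 3-byte sequence.
Byte 1: 0xE0 = 11100000, payload 0000 (4 bits).
Byte 2: 0xB8 = 10111000 (10xxxxxx ✓), payload 111000.
Byte 3: 0x87 = 10000111 (10xxxxxx ✓), payload 000111.
Concatenate: 0000111000000111 = 0xE07 (16 bits → U+0E07).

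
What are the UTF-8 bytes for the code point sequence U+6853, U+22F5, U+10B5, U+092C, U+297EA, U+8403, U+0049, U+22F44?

E6 A1 93 E2 8B B5 E1 82 B5 E0 A4 AC F0 A9 9F AA E8 90 83 49 F0 A2 BD 84

U+6853: 3-byte form → E6 A1 93.
U+22F5: 3-byte form → E2 8B B5.
U+10B5: 3-byte form → E1 82 B5.
U+092C: 3-byte form → E0 A4 AC.
U+297EA: 4-byte form → F0 A9 9F AA.
U+8403: 3-byte form → E8 90 83.
U+0049: 1-byte form → 49.
U+22F44: 4-byte form → F0 A2 BD 84.
Concatenated (24 bytes): E6 A1 93 E2 8B B5 E1 82 B5 E0 A4 AC F0 A9 9F AA E8 90 83 49 F0 A2 BD 84.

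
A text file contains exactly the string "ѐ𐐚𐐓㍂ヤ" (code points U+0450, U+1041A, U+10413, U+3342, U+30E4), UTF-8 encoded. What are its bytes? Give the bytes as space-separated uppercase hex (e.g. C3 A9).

U+0450: 2-byte form → D1 90.
U+1041A: 4-byte form → F0 90 90 9A.
U+10413: 4-byte form → F0 90 90 93.
U+3342: 3-byte form → E3 8D 82.
U+30E4: 3-byte form → E3 83 A4.
Concatenated (16 bytes): D1 90 F0 90 90 9A F0 90 90 93 E3 8D 82 E3 83 A4.

D1 90 F0 90 90 9A F0 90 90 93 E3 8D 82 E3 83 A4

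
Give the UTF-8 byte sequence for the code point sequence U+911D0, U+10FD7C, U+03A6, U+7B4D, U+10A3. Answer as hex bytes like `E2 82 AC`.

F2 91 87 90 F4 8F B5 BC CE A6 E7 AD 8D E1 82 A3

U+911D0: 4-byte form → F2 91 87 90.
U+10FD7C: 4-byte form → F4 8F B5 BC.
U+03A6: 2-byte form → CE A6.
U+7B4D: 3-byte form → E7 AD 8D.
U+10A3: 3-byte form → E1 82 A3.
Concatenated (16 bytes): F2 91 87 90 F4 8F B5 BC CE A6 E7 AD 8D E1 82 A3.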